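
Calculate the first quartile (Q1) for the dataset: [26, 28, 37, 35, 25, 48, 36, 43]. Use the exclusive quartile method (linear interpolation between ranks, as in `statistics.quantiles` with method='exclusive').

26.5

Step 1: Sort the data: [25, 26, 28, 35, 36, 37, 43, 48]
Step 2: n = 8
Step 3: Using the exclusive quartile method:
  Q1 = 26.5
  Q2 (median) = 35.5
  Q3 = 41.5
  IQR = Q3 - Q1 = 41.5 - 26.5 = 15
Step 4: Q1 = 26.5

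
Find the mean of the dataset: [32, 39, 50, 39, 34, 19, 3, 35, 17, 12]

28

Step 1: Sum all values: 32 + 39 + 50 + 39 + 34 + 19 + 3 + 35 + 17 + 12 = 280
Step 2: Count the number of values: n = 10
Step 3: Mean = sum / n = 280 / 10 = 28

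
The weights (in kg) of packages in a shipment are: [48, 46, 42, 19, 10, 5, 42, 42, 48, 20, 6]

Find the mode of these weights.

42

Step 1: Count the frequency of each value:
  5: appears 1 time(s)
  6: appears 1 time(s)
  10: appears 1 time(s)
  19: appears 1 time(s)
  20: appears 1 time(s)
  42: appears 3 time(s)
  46: appears 1 time(s)
  48: appears 2 time(s)
Step 2: The value 42 appears most frequently (3 times).
Step 3: Mode = 42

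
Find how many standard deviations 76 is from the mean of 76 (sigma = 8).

0

Step 1: Recall the z-score formula: z = (x - mu) / sigma
Step 2: Substitute values: z = (76 - 76) / 8
Step 3: z = 0 / 8 = 0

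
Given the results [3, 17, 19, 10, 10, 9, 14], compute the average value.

11.7143

Step 1: Sum all values: 3 + 17 + 19 + 10 + 10 + 9 + 14 = 82
Step 2: Count the number of values: n = 7
Step 3: Mean = sum / n = 82 / 7 = 11.7143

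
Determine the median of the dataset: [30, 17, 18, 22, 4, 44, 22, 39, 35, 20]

22

Step 1: Sort the data in ascending order: [4, 17, 18, 20, 22, 22, 30, 35, 39, 44]
Step 2: The number of values is n = 10.
Step 3: Since n is even, the median is the average of positions 5 and 6:
  Median = (22 + 22) / 2 = 22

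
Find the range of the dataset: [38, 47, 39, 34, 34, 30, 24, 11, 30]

36

Step 1: Identify the maximum value: max = 47
Step 2: Identify the minimum value: min = 11
Step 3: Range = max - min = 47 - 11 = 36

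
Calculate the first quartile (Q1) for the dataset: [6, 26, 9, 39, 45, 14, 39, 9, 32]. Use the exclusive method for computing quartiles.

9

Step 1: Sort the data: [6, 9, 9, 14, 26, 32, 39, 39, 45]
Step 2: n = 9
Step 3: Using the exclusive quartile method:
  Q1 = 9
  Q2 (median) = 26
  Q3 = 39
  IQR = Q3 - Q1 = 39 - 9 = 30
Step 4: Q1 = 9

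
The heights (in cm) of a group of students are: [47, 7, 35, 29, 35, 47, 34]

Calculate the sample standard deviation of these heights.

13.489

Step 1: Compute the mean: 33.4286
Step 2: Sum of squared deviations from the mean: 1091.7143
Step 3: Sample variance = 1091.7143 / 6 = 181.9524
Step 4: Standard deviation = sqrt(181.9524) = 13.489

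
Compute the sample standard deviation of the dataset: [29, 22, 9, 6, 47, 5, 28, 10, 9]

14.2127

Step 1: Compute the mean: 18.3333
Step 2: Sum of squared deviations from the mean: 1616
Step 3: Sample variance = 1616 / 8 = 202
Step 4: Standard deviation = sqrt(202) = 14.2127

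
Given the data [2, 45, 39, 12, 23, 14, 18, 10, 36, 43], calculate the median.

20.5

Step 1: Sort the data in ascending order: [2, 10, 12, 14, 18, 23, 36, 39, 43, 45]
Step 2: The number of values is n = 10.
Step 3: Since n is even, the median is the average of positions 5 and 6:
  Median = (18 + 23) / 2 = 20.5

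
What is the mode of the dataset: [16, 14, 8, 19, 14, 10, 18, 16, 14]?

14

Step 1: Count the frequency of each value:
  8: appears 1 time(s)
  10: appears 1 time(s)
  14: appears 3 time(s)
  16: appears 2 time(s)
  18: appears 1 time(s)
  19: appears 1 time(s)
Step 2: The value 14 appears most frequently (3 times).
Step 3: Mode = 14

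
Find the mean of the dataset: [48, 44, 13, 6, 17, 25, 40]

27.5714

Step 1: Sum all values: 48 + 44 + 13 + 6 + 17 + 25 + 40 = 193
Step 2: Count the number of values: n = 7
Step 3: Mean = sum / n = 193 / 7 = 27.5714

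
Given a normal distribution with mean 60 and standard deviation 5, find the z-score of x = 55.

-1

Step 1: Recall the z-score formula: z = (x - mu) / sigma
Step 2: Substitute values: z = (55 - 60) / 5
Step 3: z = -5 / 5 = -1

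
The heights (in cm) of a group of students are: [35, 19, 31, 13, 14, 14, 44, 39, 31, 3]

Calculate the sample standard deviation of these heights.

13.4582

Step 1: Compute the mean: 24.3
Step 2: Sum of squared deviations from the mean: 1630.1
Step 3: Sample variance = 1630.1 / 9 = 181.1222
Step 4: Standard deviation = sqrt(181.1222) = 13.4582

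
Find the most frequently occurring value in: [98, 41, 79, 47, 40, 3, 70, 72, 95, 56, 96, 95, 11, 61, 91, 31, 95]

95

Step 1: Count the frequency of each value:
  3: appears 1 time(s)
  11: appears 1 time(s)
  31: appears 1 time(s)
  40: appears 1 time(s)
  41: appears 1 time(s)
  47: appears 1 time(s)
  56: appears 1 time(s)
  61: appears 1 time(s)
  70: appears 1 time(s)
  72: appears 1 time(s)
  79: appears 1 time(s)
  91: appears 1 time(s)
  95: appears 3 time(s)
  96: appears 1 time(s)
  98: appears 1 time(s)
Step 2: The value 95 appears most frequently (3 times).
Step 3: Mode = 95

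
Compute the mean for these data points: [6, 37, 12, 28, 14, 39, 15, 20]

21.375

Step 1: Sum all values: 6 + 37 + 12 + 28 + 14 + 39 + 15 + 20 = 171
Step 2: Count the number of values: n = 8
Step 3: Mean = sum / n = 171 / 8 = 21.375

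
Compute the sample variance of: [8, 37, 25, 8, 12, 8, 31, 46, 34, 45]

237.3778

Step 1: Compute the mean: (8 + 37 + 25 + 8 + 12 + 8 + 31 + 46 + 34 + 45) / 10 = 25.4
Step 2: Compute squared deviations from the mean:
  (8 - 25.4)^2 = 302.76
  (37 - 25.4)^2 = 134.56
  (25 - 25.4)^2 = 0.16
  (8 - 25.4)^2 = 302.76
  (12 - 25.4)^2 = 179.56
  (8 - 25.4)^2 = 302.76
  (31 - 25.4)^2 = 31.36
  (46 - 25.4)^2 = 424.36
  (34 - 25.4)^2 = 73.96
  (45 - 25.4)^2 = 384.16
Step 3: Sum of squared deviations = 2136.4
Step 4: Sample variance = 2136.4 / 9 = 237.3778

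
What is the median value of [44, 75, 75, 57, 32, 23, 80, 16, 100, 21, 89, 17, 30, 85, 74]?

57

Step 1: Sort the data in ascending order: [16, 17, 21, 23, 30, 32, 44, 57, 74, 75, 75, 80, 85, 89, 100]
Step 2: The number of values is n = 15.
Step 3: Since n is odd, the median is the middle value at position 8: 57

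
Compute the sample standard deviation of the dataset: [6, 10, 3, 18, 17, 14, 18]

6.0749

Step 1: Compute the mean: 12.2857
Step 2: Sum of squared deviations from the mean: 221.4286
Step 3: Sample variance = 221.4286 / 6 = 36.9048
Step 4: Standard deviation = sqrt(36.9048) = 6.0749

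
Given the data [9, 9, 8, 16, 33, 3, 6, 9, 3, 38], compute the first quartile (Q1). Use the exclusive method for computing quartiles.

5.25

Step 1: Sort the data: [3, 3, 6, 8, 9, 9, 9, 16, 33, 38]
Step 2: n = 10
Step 3: Using the exclusive quartile method:
  Q1 = 5.25
  Q2 (median) = 9
  Q3 = 20.25
  IQR = Q3 - Q1 = 20.25 - 5.25 = 15
Step 4: Q1 = 5.25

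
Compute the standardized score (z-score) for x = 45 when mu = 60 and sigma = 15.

-1

Step 1: Recall the z-score formula: z = (x - mu) / sigma
Step 2: Substitute values: z = (45 - 60) / 15
Step 3: z = -15 / 15 = -1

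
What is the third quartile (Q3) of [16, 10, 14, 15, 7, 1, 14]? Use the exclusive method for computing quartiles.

15

Step 1: Sort the data: [1, 7, 10, 14, 14, 15, 16]
Step 2: n = 7
Step 3: Using the exclusive quartile method:
  Q1 = 7
  Q2 (median) = 14
  Q3 = 15
  IQR = Q3 - Q1 = 15 - 7 = 8
Step 4: Q3 = 15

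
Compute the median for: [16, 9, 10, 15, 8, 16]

12.5

Step 1: Sort the data in ascending order: [8, 9, 10, 15, 16, 16]
Step 2: The number of values is n = 6.
Step 3: Since n is even, the median is the average of positions 3 and 4:
  Median = (10 + 15) / 2 = 12.5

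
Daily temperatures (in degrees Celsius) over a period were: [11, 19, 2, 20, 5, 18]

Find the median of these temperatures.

14.5

Step 1: Sort the data in ascending order: [2, 5, 11, 18, 19, 20]
Step 2: The number of values is n = 6.
Step 3: Since n is even, the median is the average of positions 3 and 4:
  Median = (11 + 18) / 2 = 14.5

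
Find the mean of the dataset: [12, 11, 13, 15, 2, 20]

12.1667

Step 1: Sum all values: 12 + 11 + 13 + 15 + 2 + 20 = 73
Step 2: Count the number of values: n = 6
Step 3: Mean = sum / n = 73 / 6 = 12.1667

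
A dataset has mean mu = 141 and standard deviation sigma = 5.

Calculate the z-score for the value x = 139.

-0.4

Step 1: Recall the z-score formula: z = (x - mu) / sigma
Step 2: Substitute values: z = (139 - 141) / 5
Step 3: z = -2 / 5 = -0.4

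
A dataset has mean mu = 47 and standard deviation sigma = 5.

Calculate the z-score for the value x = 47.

0

Step 1: Recall the z-score formula: z = (x - mu) / sigma
Step 2: Substitute values: z = (47 - 47) / 5
Step 3: z = 0 / 5 = 0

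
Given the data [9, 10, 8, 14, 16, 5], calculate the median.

9.5

Step 1: Sort the data in ascending order: [5, 8, 9, 10, 14, 16]
Step 2: The number of values is n = 6.
Step 3: Since n is even, the median is the average of positions 3 and 4:
  Median = (9 + 10) / 2 = 9.5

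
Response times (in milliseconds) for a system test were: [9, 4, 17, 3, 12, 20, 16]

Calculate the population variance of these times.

36.8163

Step 1: Compute the mean: (9 + 4 + 17 + 3 + 12 + 20 + 16) / 7 = 11.5714
Step 2: Compute squared deviations from the mean:
  (9 - 11.5714)^2 = 6.6122
  (4 - 11.5714)^2 = 57.3265
  (17 - 11.5714)^2 = 29.4694
  (3 - 11.5714)^2 = 73.4694
  (12 - 11.5714)^2 = 0.1837
  (20 - 11.5714)^2 = 71.0408
  (16 - 11.5714)^2 = 19.6122
Step 3: Sum of squared deviations = 257.7143
Step 4: Population variance = 257.7143 / 7 = 36.8163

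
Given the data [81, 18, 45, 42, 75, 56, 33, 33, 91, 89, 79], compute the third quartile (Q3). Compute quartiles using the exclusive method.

81

Step 1: Sort the data: [18, 33, 33, 42, 45, 56, 75, 79, 81, 89, 91]
Step 2: n = 11
Step 3: Using the exclusive quartile method:
  Q1 = 33
  Q2 (median) = 56
  Q3 = 81
  IQR = Q3 - Q1 = 81 - 33 = 48
Step 4: Q3 = 81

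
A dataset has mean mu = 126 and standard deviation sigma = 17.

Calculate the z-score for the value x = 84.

-2.4706

Step 1: Recall the z-score formula: z = (x - mu) / sigma
Step 2: Substitute values: z = (84 - 126) / 17
Step 3: z = -42 / 17 = -2.4706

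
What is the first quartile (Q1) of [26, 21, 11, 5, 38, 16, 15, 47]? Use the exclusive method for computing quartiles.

12

Step 1: Sort the data: [5, 11, 15, 16, 21, 26, 38, 47]
Step 2: n = 8
Step 3: Using the exclusive quartile method:
  Q1 = 12
  Q2 (median) = 18.5
  Q3 = 35
  IQR = Q3 - Q1 = 35 - 12 = 23
Step 4: Q1 = 12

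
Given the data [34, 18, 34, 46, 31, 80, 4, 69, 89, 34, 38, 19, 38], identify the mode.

34

Step 1: Count the frequency of each value:
  4: appears 1 time(s)
  18: appears 1 time(s)
  19: appears 1 time(s)
  31: appears 1 time(s)
  34: appears 3 time(s)
  38: appears 2 time(s)
  46: appears 1 time(s)
  69: appears 1 time(s)
  80: appears 1 time(s)
  89: appears 1 time(s)
Step 2: The value 34 appears most frequently (3 times).
Step 3: Mode = 34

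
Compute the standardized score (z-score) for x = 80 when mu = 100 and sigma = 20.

-1

Step 1: Recall the z-score formula: z = (x - mu) / sigma
Step 2: Substitute values: z = (80 - 100) / 20
Step 3: z = -20 / 20 = -1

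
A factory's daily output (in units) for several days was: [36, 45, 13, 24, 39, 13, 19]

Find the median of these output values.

24

Step 1: Sort the data in ascending order: [13, 13, 19, 24, 36, 39, 45]
Step 2: The number of values is n = 7.
Step 3: Since n is odd, the median is the middle value at position 4: 24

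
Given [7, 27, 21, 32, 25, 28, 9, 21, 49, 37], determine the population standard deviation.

11.7915

Step 1: Compute the mean: 25.6
Step 2: Sum of squared deviations from the mean: 1390.4
Step 3: Population variance = 1390.4 / 10 = 139.04
Step 4: Standard deviation = sqrt(139.04) = 11.7915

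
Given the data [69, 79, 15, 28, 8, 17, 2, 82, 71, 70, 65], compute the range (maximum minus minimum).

80

Step 1: Identify the maximum value: max = 82
Step 2: Identify the minimum value: min = 2
Step 3: Range = max - min = 82 - 2 = 80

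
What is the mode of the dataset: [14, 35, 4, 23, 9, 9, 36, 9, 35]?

9

Step 1: Count the frequency of each value:
  4: appears 1 time(s)
  9: appears 3 time(s)
  14: appears 1 time(s)
  23: appears 1 time(s)
  35: appears 2 time(s)
  36: appears 1 time(s)
Step 2: The value 9 appears most frequently (3 times).
Step 3: Mode = 9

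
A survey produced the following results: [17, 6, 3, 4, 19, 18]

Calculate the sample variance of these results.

57.3667

Step 1: Compute the mean: (17 + 6 + 3 + 4 + 19 + 18) / 6 = 11.1667
Step 2: Compute squared deviations from the mean:
  (17 - 11.1667)^2 = 34.0278
  (6 - 11.1667)^2 = 26.6944
  (3 - 11.1667)^2 = 66.6944
  (4 - 11.1667)^2 = 51.3611
  (19 - 11.1667)^2 = 61.3611
  (18 - 11.1667)^2 = 46.6944
Step 3: Sum of squared deviations = 286.8333
Step 4: Sample variance = 286.8333 / 5 = 57.3667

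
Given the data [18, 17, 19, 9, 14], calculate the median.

17

Step 1: Sort the data in ascending order: [9, 14, 17, 18, 19]
Step 2: The number of values is n = 5.
Step 3: Since n is odd, the median is the middle value at position 3: 17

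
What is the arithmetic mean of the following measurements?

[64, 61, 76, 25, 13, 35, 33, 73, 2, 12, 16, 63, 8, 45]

37.5714

Step 1: Sum all values: 64 + 61 + 76 + 25 + 13 + 35 + 33 + 73 + 2 + 12 + 16 + 63 + 8 + 45 = 526
Step 2: Count the number of values: n = 14
Step 3: Mean = sum / n = 526 / 14 = 37.5714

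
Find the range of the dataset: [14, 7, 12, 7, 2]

12

Step 1: Identify the maximum value: max = 14
Step 2: Identify the minimum value: min = 2
Step 3: Range = max - min = 14 - 2 = 12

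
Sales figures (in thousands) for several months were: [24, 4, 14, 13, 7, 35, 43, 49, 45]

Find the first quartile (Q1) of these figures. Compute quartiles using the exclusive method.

10

Step 1: Sort the data: [4, 7, 13, 14, 24, 35, 43, 45, 49]
Step 2: n = 9
Step 3: Using the exclusive quartile method:
  Q1 = 10
  Q2 (median) = 24
  Q3 = 44
  IQR = Q3 - Q1 = 44 - 10 = 34
Step 4: Q1 = 10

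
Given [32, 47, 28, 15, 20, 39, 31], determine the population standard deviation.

10.0245

Step 1: Compute the mean: 30.2857
Step 2: Sum of squared deviations from the mean: 703.4286
Step 3: Population variance = 703.4286 / 7 = 100.4898
Step 4: Standard deviation = sqrt(100.4898) = 10.0245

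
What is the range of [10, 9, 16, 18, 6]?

12

Step 1: Identify the maximum value: max = 18
Step 2: Identify the minimum value: min = 6
Step 3: Range = max - min = 18 - 6 = 12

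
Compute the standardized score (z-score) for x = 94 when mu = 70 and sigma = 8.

3

Step 1: Recall the z-score formula: z = (x - mu) / sigma
Step 2: Substitute values: z = (94 - 70) / 8
Step 3: z = 24 / 8 = 3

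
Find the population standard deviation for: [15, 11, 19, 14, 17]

2.7129

Step 1: Compute the mean: 15.2
Step 2: Sum of squared deviations from the mean: 36.8
Step 3: Population variance = 36.8 / 5 = 7.36
Step 4: Standard deviation = sqrt(7.36) = 2.7129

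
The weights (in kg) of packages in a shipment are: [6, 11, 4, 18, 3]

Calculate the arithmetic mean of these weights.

8.4

Step 1: Sum all values: 6 + 11 + 4 + 18 + 3 = 42
Step 2: Count the number of values: n = 5
Step 3: Mean = sum / n = 42 / 5 = 8.4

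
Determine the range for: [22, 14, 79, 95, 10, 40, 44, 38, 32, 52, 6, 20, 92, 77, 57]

89

Step 1: Identify the maximum value: max = 95
Step 2: Identify the minimum value: min = 6
Step 3: Range = max - min = 95 - 6 = 89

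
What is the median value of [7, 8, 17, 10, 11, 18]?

10.5

Step 1: Sort the data in ascending order: [7, 8, 10, 11, 17, 18]
Step 2: The number of values is n = 6.
Step 3: Since n is even, the median is the average of positions 3 and 4:
  Median = (10 + 11) / 2 = 10.5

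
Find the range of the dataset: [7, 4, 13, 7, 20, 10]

16

Step 1: Identify the maximum value: max = 20
Step 2: Identify the minimum value: min = 4
Step 3: Range = max - min = 20 - 4 = 16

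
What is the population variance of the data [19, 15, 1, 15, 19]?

44.16

Step 1: Compute the mean: (19 + 15 + 1 + 15 + 19) / 5 = 13.8
Step 2: Compute squared deviations from the mean:
  (19 - 13.8)^2 = 27.04
  (15 - 13.8)^2 = 1.44
  (1 - 13.8)^2 = 163.84
  (15 - 13.8)^2 = 1.44
  (19 - 13.8)^2 = 27.04
Step 3: Sum of squared deviations = 220.8
Step 4: Population variance = 220.8 / 5 = 44.16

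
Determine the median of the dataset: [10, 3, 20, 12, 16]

12

Step 1: Sort the data in ascending order: [3, 10, 12, 16, 20]
Step 2: The number of values is n = 5.
Step 3: Since n is odd, the median is the middle value at position 3: 12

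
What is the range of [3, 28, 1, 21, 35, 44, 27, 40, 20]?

43

Step 1: Identify the maximum value: max = 44
Step 2: Identify the minimum value: min = 1
Step 3: Range = max - min = 44 - 1 = 43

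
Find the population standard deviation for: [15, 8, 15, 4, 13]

4.3359

Step 1: Compute the mean: 11
Step 2: Sum of squared deviations from the mean: 94
Step 3: Population variance = 94 / 5 = 18.8
Step 4: Standard deviation = sqrt(18.8) = 4.3359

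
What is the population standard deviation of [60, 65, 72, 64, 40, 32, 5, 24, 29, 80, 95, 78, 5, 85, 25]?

28.46

Step 1: Compute the mean: 50.6
Step 2: Sum of squared deviations from the mean: 12149.6
Step 3: Population variance = 12149.6 / 15 = 809.9733
Step 4: Standard deviation = sqrt(809.9733) = 28.46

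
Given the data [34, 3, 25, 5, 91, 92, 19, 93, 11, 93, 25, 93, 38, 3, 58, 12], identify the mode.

93

Step 1: Count the frequency of each value:
  3: appears 2 time(s)
  5: appears 1 time(s)
  11: appears 1 time(s)
  12: appears 1 time(s)
  19: appears 1 time(s)
  25: appears 2 time(s)
  34: appears 1 time(s)
  38: appears 1 time(s)
  58: appears 1 time(s)
  91: appears 1 time(s)
  92: appears 1 time(s)
  93: appears 3 time(s)
Step 2: The value 93 appears most frequently (3 times).
Step 3: Mode = 93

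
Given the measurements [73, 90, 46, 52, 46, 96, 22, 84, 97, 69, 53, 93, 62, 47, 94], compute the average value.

68.2667

Step 1: Sum all values: 73 + 90 + 46 + 52 + 46 + 96 + 22 + 84 + 97 + 69 + 53 + 93 + 62 + 47 + 94 = 1024
Step 2: Count the number of values: n = 15
Step 3: Mean = sum / n = 1024 / 15 = 68.2667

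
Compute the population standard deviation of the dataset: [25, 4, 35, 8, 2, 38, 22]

13.6112

Step 1: Compute the mean: 19.1429
Step 2: Sum of squared deviations from the mean: 1296.8571
Step 3: Population variance = 1296.8571 / 7 = 185.2653
Step 4: Standard deviation = sqrt(185.2653) = 13.6112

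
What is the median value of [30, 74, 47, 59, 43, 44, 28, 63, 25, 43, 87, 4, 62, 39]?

43.5

Step 1: Sort the data in ascending order: [4, 25, 28, 30, 39, 43, 43, 44, 47, 59, 62, 63, 74, 87]
Step 2: The number of values is n = 14.
Step 3: Since n is even, the median is the average of positions 7 and 8:
  Median = (43 + 44) / 2 = 43.5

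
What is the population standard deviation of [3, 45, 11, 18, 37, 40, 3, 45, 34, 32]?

15.7467

Step 1: Compute the mean: 26.8
Step 2: Sum of squared deviations from the mean: 2479.6
Step 3: Population variance = 2479.6 / 10 = 247.96
Step 4: Standard deviation = sqrt(247.96) = 15.7467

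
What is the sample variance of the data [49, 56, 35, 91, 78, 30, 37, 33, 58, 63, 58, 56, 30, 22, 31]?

387.6952

Step 1: Compute the mean: (49 + 56 + 35 + 91 + 78 + 30 + 37 + 33 + 58 + 63 + 58 + 56 + 30 + 22 + 31) / 15 = 48.4667
Step 2: Compute squared deviations from the mean:
  (49 - 48.4667)^2 = 0.2844
  (56 - 48.4667)^2 = 56.7511
  (35 - 48.4667)^2 = 181.3511
  (91 - 48.4667)^2 = 1809.0844
  (78 - 48.4667)^2 = 872.2178
  (30 - 48.4667)^2 = 341.0178
  (37 - 48.4667)^2 = 131.4844
  (33 - 48.4667)^2 = 239.2178
  (58 - 48.4667)^2 = 90.8844
  (63 - 48.4667)^2 = 211.2178
  (58 - 48.4667)^2 = 90.8844
  (56 - 48.4667)^2 = 56.7511
  (30 - 48.4667)^2 = 341.0178
  (22 - 48.4667)^2 = 700.4844
  (31 - 48.4667)^2 = 305.0844
Step 3: Sum of squared deviations = 5427.7333
Step 4: Sample variance = 5427.7333 / 14 = 387.6952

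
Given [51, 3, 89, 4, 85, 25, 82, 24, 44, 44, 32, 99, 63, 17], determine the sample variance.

1026.8352

Step 1: Compute the mean: (51 + 3 + 89 + 4 + 85 + 25 + 82 + 24 + 44 + 44 + 32 + 99 + 63 + 17) / 14 = 47.2857
Step 2: Compute squared deviations from the mean:
  (51 - 47.2857)^2 = 13.7959
  (3 - 47.2857)^2 = 1961.2245
  (89 - 47.2857)^2 = 1740.0816
  (4 - 47.2857)^2 = 1873.6531
  (85 - 47.2857)^2 = 1422.3673
  (25 - 47.2857)^2 = 496.6531
  (82 - 47.2857)^2 = 1205.0816
  (24 - 47.2857)^2 = 542.2245
  (44 - 47.2857)^2 = 10.7959
  (44 - 47.2857)^2 = 10.7959
  (32 - 47.2857)^2 = 233.6531
  (99 - 47.2857)^2 = 2674.3673
  (63 - 47.2857)^2 = 246.9388
  (17 - 47.2857)^2 = 917.2245
Step 3: Sum of squared deviations = 13348.8571
Step 4: Sample variance = 13348.8571 / 13 = 1026.8352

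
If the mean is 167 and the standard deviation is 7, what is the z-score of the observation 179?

1.7143

Step 1: Recall the z-score formula: z = (x - mu) / sigma
Step 2: Substitute values: z = (179 - 167) / 7
Step 3: z = 12 / 7 = 1.7143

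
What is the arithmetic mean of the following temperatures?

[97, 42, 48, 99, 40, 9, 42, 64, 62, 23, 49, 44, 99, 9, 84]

54.0667

Step 1: Sum all values: 97 + 42 + 48 + 99 + 40 + 9 + 42 + 64 + 62 + 23 + 49 + 44 + 99 + 9 + 84 = 811
Step 2: Count the number of values: n = 15
Step 3: Mean = sum / n = 811 / 15 = 54.0667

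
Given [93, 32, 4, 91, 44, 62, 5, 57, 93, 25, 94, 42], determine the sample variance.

1141

Step 1: Compute the mean: (93 + 32 + 4 + 91 + 44 + 62 + 5 + 57 + 93 + 25 + 94 + 42) / 12 = 53.5
Step 2: Compute squared deviations from the mean:
  (93 - 53.5)^2 = 1560.25
  (32 - 53.5)^2 = 462.25
  (4 - 53.5)^2 = 2450.25
  (91 - 53.5)^2 = 1406.25
  (44 - 53.5)^2 = 90.25
  (62 - 53.5)^2 = 72.25
  (5 - 53.5)^2 = 2352.25
  (57 - 53.5)^2 = 12.25
  (93 - 53.5)^2 = 1560.25
  (25 - 53.5)^2 = 812.25
  (94 - 53.5)^2 = 1640.25
  (42 - 53.5)^2 = 132.25
Step 3: Sum of squared deviations = 12551
Step 4: Sample variance = 12551 / 11 = 1141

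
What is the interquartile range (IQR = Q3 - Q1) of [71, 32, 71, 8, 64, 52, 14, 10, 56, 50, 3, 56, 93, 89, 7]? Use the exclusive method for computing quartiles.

61

Step 1: Sort the data: [3, 7, 8, 10, 14, 32, 50, 52, 56, 56, 64, 71, 71, 89, 93]
Step 2: n = 15
Step 3: Using the exclusive quartile method:
  Q1 = 10
  Q2 (median) = 52
  Q3 = 71
  IQR = Q3 - Q1 = 71 - 10 = 61
Step 4: IQR = 61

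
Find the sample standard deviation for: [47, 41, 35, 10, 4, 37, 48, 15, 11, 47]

17.5008

Step 1: Compute the mean: 29.5
Step 2: Sum of squared deviations from the mean: 2756.5
Step 3: Sample variance = 2756.5 / 9 = 306.2778
Step 4: Standard deviation = sqrt(306.2778) = 17.5008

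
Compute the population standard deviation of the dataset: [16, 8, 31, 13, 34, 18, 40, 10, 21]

10.633

Step 1: Compute the mean: 21.2222
Step 2: Sum of squared deviations from the mean: 1017.5556
Step 3: Population variance = 1017.5556 / 9 = 113.0617
Step 4: Standard deviation = sqrt(113.0617) = 10.633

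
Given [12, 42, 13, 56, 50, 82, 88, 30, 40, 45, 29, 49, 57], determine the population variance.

472.8521

Step 1: Compute the mean: (12 + 42 + 13 + 56 + 50 + 82 + 88 + 30 + 40 + 45 + 29 + 49 + 57) / 13 = 45.6154
Step 2: Compute squared deviations from the mean:
  (12 - 45.6154)^2 = 1129.9941
  (42 - 45.6154)^2 = 13.071
  (13 - 45.6154)^2 = 1063.7633
  (56 - 45.6154)^2 = 107.8402
  (50 - 45.6154)^2 = 19.2249
  (82 - 45.6154)^2 = 1323.8402
  (88 - 45.6154)^2 = 1796.4556
  (30 - 45.6154)^2 = 243.8402
  (40 - 45.6154)^2 = 31.5325
  (45 - 45.6154)^2 = 0.3787
  (29 - 45.6154)^2 = 276.071
  (49 - 45.6154)^2 = 11.4556
  (57 - 45.6154)^2 = 129.6095
Step 3: Sum of squared deviations = 6147.0769
Step 4: Population variance = 6147.0769 / 13 = 472.8521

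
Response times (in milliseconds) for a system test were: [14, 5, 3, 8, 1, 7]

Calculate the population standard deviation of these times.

4.15

Step 1: Compute the mean: 6.3333
Step 2: Sum of squared deviations from the mean: 103.3333
Step 3: Population variance = 103.3333 / 6 = 17.2222
Step 4: Standard deviation = sqrt(17.2222) = 4.15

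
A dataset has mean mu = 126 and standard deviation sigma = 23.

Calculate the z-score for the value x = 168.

1.8261

Step 1: Recall the z-score formula: z = (x - mu) / sigma
Step 2: Substitute values: z = (168 - 126) / 23
Step 3: z = 42 / 23 = 1.8261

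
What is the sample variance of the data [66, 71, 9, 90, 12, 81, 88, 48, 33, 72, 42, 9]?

937.4773

Step 1: Compute the mean: (66 + 71 + 9 + 90 + 12 + 81 + 88 + 48 + 33 + 72 + 42 + 9) / 12 = 51.75
Step 2: Compute squared deviations from the mean:
  (66 - 51.75)^2 = 203.0625
  (71 - 51.75)^2 = 370.5625
  (9 - 51.75)^2 = 1827.5625
  (90 - 51.75)^2 = 1463.0625
  (12 - 51.75)^2 = 1580.0625
  (81 - 51.75)^2 = 855.5625
  (88 - 51.75)^2 = 1314.0625
  (48 - 51.75)^2 = 14.0625
  (33 - 51.75)^2 = 351.5625
  (72 - 51.75)^2 = 410.0625
  (42 - 51.75)^2 = 95.0625
  (9 - 51.75)^2 = 1827.5625
Step 3: Sum of squared deviations = 10312.25
Step 4: Sample variance = 10312.25 / 11 = 937.4773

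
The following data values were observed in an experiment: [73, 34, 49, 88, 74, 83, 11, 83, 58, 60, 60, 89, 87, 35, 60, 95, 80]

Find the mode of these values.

60

Step 1: Count the frequency of each value:
  11: appears 1 time(s)
  34: appears 1 time(s)
  35: appears 1 time(s)
  49: appears 1 time(s)
  58: appears 1 time(s)
  60: appears 3 time(s)
  73: appears 1 time(s)
  74: appears 1 time(s)
  80: appears 1 time(s)
  83: appears 2 time(s)
  87: appears 1 time(s)
  88: appears 1 time(s)
  89: appears 1 time(s)
  95: appears 1 time(s)
Step 2: The value 60 appears most frequently (3 times).
Step 3: Mode = 60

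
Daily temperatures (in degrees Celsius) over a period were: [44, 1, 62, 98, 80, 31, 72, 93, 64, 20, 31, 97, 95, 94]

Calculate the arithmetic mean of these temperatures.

63

Step 1: Sum all values: 44 + 1 + 62 + 98 + 80 + 31 + 72 + 93 + 64 + 20 + 31 + 97 + 95 + 94 = 882
Step 2: Count the number of values: n = 14
Step 3: Mean = sum / n = 882 / 14 = 63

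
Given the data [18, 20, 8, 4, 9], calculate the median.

9

Step 1: Sort the data in ascending order: [4, 8, 9, 18, 20]
Step 2: The number of values is n = 5.
Step 3: Since n is odd, the median is the middle value at position 3: 9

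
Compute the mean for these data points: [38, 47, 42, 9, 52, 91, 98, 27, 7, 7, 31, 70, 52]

43.9231

Step 1: Sum all values: 38 + 47 + 42 + 9 + 52 + 91 + 98 + 27 + 7 + 7 + 31 + 70 + 52 = 571
Step 2: Count the number of values: n = 13
Step 3: Mean = sum / n = 571 / 13 = 43.9231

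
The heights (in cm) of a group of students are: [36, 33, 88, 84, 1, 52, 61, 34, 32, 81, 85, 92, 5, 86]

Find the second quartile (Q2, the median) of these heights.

56.5

Step 1: Sort the data: [1, 5, 32, 33, 34, 36, 52, 61, 81, 84, 85, 86, 88, 92]
Step 2: n = 14
Step 3: Q2 is the median. Since n is even, it is the average of the values at positions 7 and 8:
  Q2 = (52 + 61) / 2 = 56.5
Step 4: Q2 = 56.5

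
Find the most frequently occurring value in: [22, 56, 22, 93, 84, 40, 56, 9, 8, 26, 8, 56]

56

Step 1: Count the frequency of each value:
  8: appears 2 time(s)
  9: appears 1 time(s)
  22: appears 2 time(s)
  26: appears 1 time(s)
  40: appears 1 time(s)
  56: appears 3 time(s)
  84: appears 1 time(s)
  93: appears 1 time(s)
Step 2: The value 56 appears most frequently (3 times).
Step 3: Mode = 56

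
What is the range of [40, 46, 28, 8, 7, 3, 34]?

43

Step 1: Identify the maximum value: max = 46
Step 2: Identify the minimum value: min = 3
Step 3: Range = max - min = 46 - 3 = 43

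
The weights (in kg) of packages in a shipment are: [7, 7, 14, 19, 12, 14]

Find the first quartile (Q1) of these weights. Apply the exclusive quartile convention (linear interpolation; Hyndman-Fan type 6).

7

Step 1: Sort the data: [7, 7, 12, 14, 14, 19]
Step 2: n = 6
Step 3: Using the exclusive quartile method:
  Q1 = 7
  Q2 (median) = 13
  Q3 = 15.25
  IQR = Q3 - Q1 = 15.25 - 7 = 8.25
Step 4: Q1 = 7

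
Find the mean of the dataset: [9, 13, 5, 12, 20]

11.8

Step 1: Sum all values: 9 + 13 + 5 + 12 + 20 = 59
Step 2: Count the number of values: n = 5
Step 3: Mean = sum / n = 59 / 5 = 11.8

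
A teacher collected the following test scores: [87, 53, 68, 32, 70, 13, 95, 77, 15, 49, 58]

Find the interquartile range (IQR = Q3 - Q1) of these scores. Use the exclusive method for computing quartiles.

45

Step 1: Sort the data: [13, 15, 32, 49, 53, 58, 68, 70, 77, 87, 95]
Step 2: n = 11
Step 3: Using the exclusive quartile method:
  Q1 = 32
  Q2 (median) = 58
  Q3 = 77
  IQR = Q3 - Q1 = 77 - 32 = 45
Step 4: IQR = 45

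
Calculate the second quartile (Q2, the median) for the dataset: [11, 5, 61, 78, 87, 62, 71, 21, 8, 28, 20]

28

Step 1: Sort the data: [5, 8, 11, 20, 21, 28, 61, 62, 71, 78, 87]
Step 2: n = 11
Step 3: Q2 is the median. Since n is odd, it is the middle value at position 6: 28
Step 4: Q2 = 28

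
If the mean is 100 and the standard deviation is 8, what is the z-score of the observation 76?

-3

Step 1: Recall the z-score formula: z = (x - mu) / sigma
Step 2: Substitute values: z = (76 - 100) / 8
Step 3: z = -24 / 8 = -3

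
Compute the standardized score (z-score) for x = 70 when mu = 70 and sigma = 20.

0

Step 1: Recall the z-score formula: z = (x - mu) / sigma
Step 2: Substitute values: z = (70 - 70) / 20
Step 3: z = 0 / 20 = 0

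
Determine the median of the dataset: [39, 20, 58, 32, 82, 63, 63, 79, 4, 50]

54

Step 1: Sort the data in ascending order: [4, 20, 32, 39, 50, 58, 63, 63, 79, 82]
Step 2: The number of values is n = 10.
Step 3: Since n is even, the median is the average of positions 5 and 6:
  Median = (50 + 58) / 2 = 54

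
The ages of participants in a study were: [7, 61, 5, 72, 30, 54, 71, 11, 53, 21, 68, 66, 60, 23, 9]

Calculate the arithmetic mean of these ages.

40.7333

Step 1: Sum all values: 7 + 61 + 5 + 72 + 30 + 54 + 71 + 11 + 53 + 21 + 68 + 66 + 60 + 23 + 9 = 611
Step 2: Count the number of values: n = 15
Step 3: Mean = sum / n = 611 / 15 = 40.7333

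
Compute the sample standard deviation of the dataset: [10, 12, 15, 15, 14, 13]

1.9408

Step 1: Compute the mean: 13.1667
Step 2: Sum of squared deviations from the mean: 18.8333
Step 3: Sample variance = 18.8333 / 5 = 3.7667
Step 4: Standard deviation = sqrt(3.7667) = 1.9408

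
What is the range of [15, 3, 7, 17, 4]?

14

Step 1: Identify the maximum value: max = 17
Step 2: Identify the minimum value: min = 3
Step 3: Range = max - min = 17 - 3 = 14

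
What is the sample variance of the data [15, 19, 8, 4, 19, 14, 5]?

40

Step 1: Compute the mean: (15 + 19 + 8 + 4 + 19 + 14 + 5) / 7 = 12
Step 2: Compute squared deviations from the mean:
  (15 - 12)^2 = 9
  (19 - 12)^2 = 49
  (8 - 12)^2 = 16
  (4 - 12)^2 = 64
  (19 - 12)^2 = 49
  (14 - 12)^2 = 4
  (5 - 12)^2 = 49
Step 3: Sum of squared deviations = 240
Step 4: Sample variance = 240 / 6 = 40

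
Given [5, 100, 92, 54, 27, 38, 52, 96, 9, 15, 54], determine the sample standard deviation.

34.6615

Step 1: Compute the mean: 49.2727
Step 2: Sum of squared deviations from the mean: 12014.1818
Step 3: Sample variance = 12014.1818 / 10 = 1201.4182
Step 4: Standard deviation = sqrt(1201.4182) = 34.6615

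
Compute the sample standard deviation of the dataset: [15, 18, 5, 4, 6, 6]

5.933

Step 1: Compute the mean: 9
Step 2: Sum of squared deviations from the mean: 176
Step 3: Sample variance = 176 / 5 = 35.2
Step 4: Standard deviation = sqrt(35.2) = 5.933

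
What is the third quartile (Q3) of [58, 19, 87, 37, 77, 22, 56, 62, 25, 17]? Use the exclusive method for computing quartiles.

65.75

Step 1: Sort the data: [17, 19, 22, 25, 37, 56, 58, 62, 77, 87]
Step 2: n = 10
Step 3: Using the exclusive quartile method:
  Q1 = 21.25
  Q2 (median) = 46.5
  Q3 = 65.75
  IQR = Q3 - Q1 = 65.75 - 21.25 = 44.5
Step 4: Q3 = 65.75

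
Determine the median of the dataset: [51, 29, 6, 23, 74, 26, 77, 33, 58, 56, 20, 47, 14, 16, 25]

29

Step 1: Sort the data in ascending order: [6, 14, 16, 20, 23, 25, 26, 29, 33, 47, 51, 56, 58, 74, 77]
Step 2: The number of values is n = 15.
Step 3: Since n is odd, the median is the middle value at position 8: 29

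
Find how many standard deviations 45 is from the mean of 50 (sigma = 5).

-1

Step 1: Recall the z-score formula: z = (x - mu) / sigma
Step 2: Substitute values: z = (45 - 50) / 5
Step 3: z = -5 / 5 = -1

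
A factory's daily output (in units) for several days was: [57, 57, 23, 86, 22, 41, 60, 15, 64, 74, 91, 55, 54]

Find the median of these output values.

57

Step 1: Sort the data in ascending order: [15, 22, 23, 41, 54, 55, 57, 57, 60, 64, 74, 86, 91]
Step 2: The number of values is n = 13.
Step 3: Since n is odd, the median is the middle value at position 7: 57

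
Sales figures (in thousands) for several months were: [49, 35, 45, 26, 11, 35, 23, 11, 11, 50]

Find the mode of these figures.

11

Step 1: Count the frequency of each value:
  11: appears 3 time(s)
  23: appears 1 time(s)
  26: appears 1 time(s)
  35: appears 2 time(s)
  45: appears 1 time(s)
  49: appears 1 time(s)
  50: appears 1 time(s)
Step 2: The value 11 appears most frequently (3 times).
Step 3: Mode = 11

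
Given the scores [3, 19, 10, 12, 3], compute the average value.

9.4

Step 1: Sum all values: 3 + 19 + 10 + 12 + 3 = 47
Step 2: Count the number of values: n = 5
Step 3: Mean = sum / n = 47 / 5 = 9.4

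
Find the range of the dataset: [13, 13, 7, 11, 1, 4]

12

Step 1: Identify the maximum value: max = 13
Step 2: Identify the minimum value: min = 1
Step 3: Range = max - min = 13 - 1 = 12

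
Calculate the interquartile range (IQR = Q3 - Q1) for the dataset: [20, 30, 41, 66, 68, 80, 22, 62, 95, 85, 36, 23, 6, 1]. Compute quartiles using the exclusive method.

49.5

Step 1: Sort the data: [1, 6, 20, 22, 23, 30, 36, 41, 62, 66, 68, 80, 85, 95]
Step 2: n = 14
Step 3: Using the exclusive quartile method:
  Q1 = 21.5
  Q2 (median) = 38.5
  Q3 = 71
  IQR = Q3 - Q1 = 71 - 21.5 = 49.5
Step 4: IQR = 49.5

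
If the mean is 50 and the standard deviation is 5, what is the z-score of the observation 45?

-1

Step 1: Recall the z-score formula: z = (x - mu) / sigma
Step 2: Substitute values: z = (45 - 50) / 5
Step 3: z = -5 / 5 = -1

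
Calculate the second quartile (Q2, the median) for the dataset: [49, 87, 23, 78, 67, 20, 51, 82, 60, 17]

55.5

Step 1: Sort the data: [17, 20, 23, 49, 51, 60, 67, 78, 82, 87]
Step 2: n = 10
Step 3: Q2 is the median. Since n is even, it is the average of the values at positions 5 and 6:
  Q2 = (51 + 60) / 2 = 55.5
Step 4: Q2 = 55.5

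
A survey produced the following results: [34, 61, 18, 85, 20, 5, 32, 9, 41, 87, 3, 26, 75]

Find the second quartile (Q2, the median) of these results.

32

Step 1: Sort the data: [3, 5, 9, 18, 20, 26, 32, 34, 41, 61, 75, 85, 87]
Step 2: n = 13
Step 3: Q2 is the median. Since n is odd, it is the middle value at position 7: 32
Step 4: Q2 = 32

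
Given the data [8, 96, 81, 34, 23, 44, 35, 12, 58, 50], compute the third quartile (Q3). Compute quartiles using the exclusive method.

63.75

Step 1: Sort the data: [8, 12, 23, 34, 35, 44, 50, 58, 81, 96]
Step 2: n = 10
Step 3: Using the exclusive quartile method:
  Q1 = 20.25
  Q2 (median) = 39.5
  Q3 = 63.75
  IQR = Q3 - Q1 = 63.75 - 20.25 = 43.5
Step 4: Q3 = 63.75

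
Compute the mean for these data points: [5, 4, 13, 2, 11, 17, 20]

10.2857

Step 1: Sum all values: 5 + 4 + 13 + 2 + 11 + 17 + 20 = 72
Step 2: Count the number of values: n = 7
Step 3: Mean = sum / n = 72 / 7 = 10.2857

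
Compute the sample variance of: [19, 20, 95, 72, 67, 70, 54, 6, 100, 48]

1028.3222

Step 1: Compute the mean: (19 + 20 + 95 + 72 + 67 + 70 + 54 + 6 + 100 + 48) / 10 = 55.1
Step 2: Compute squared deviations from the mean:
  (19 - 55.1)^2 = 1303.21
  (20 - 55.1)^2 = 1232.01
  (95 - 55.1)^2 = 1592.01
  (72 - 55.1)^2 = 285.61
  (67 - 55.1)^2 = 141.61
  (70 - 55.1)^2 = 222.01
  (54 - 55.1)^2 = 1.21
  (6 - 55.1)^2 = 2410.81
  (100 - 55.1)^2 = 2016.01
  (48 - 55.1)^2 = 50.41
Step 3: Sum of squared deviations = 9254.9
Step 4: Sample variance = 9254.9 / 9 = 1028.3222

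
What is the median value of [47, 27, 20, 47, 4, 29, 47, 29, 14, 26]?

28

Step 1: Sort the data in ascending order: [4, 14, 20, 26, 27, 29, 29, 47, 47, 47]
Step 2: The number of values is n = 10.
Step 3: Since n is even, the median is the average of positions 5 and 6:
  Median = (27 + 29) / 2 = 28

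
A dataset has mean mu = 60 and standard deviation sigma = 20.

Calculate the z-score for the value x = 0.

-3

Step 1: Recall the z-score formula: z = (x - mu) / sigma
Step 2: Substitute values: z = (0 - 60) / 20
Step 3: z = -60 / 20 = -3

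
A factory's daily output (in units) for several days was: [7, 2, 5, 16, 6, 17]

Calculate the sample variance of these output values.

38.1667

Step 1: Compute the mean: (7 + 2 + 5 + 16 + 6 + 17) / 6 = 8.8333
Step 2: Compute squared deviations from the mean:
  (7 - 8.8333)^2 = 3.3611
  (2 - 8.8333)^2 = 46.6944
  (5 - 8.8333)^2 = 14.6944
  (16 - 8.8333)^2 = 51.3611
  (6 - 8.8333)^2 = 8.0278
  (17 - 8.8333)^2 = 66.6944
Step 3: Sum of squared deviations = 190.8333
Step 4: Sample variance = 190.8333 / 5 = 38.1667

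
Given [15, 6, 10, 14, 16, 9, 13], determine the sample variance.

13.1429

Step 1: Compute the mean: (15 + 6 + 10 + 14 + 16 + 9 + 13) / 7 = 11.8571
Step 2: Compute squared deviations from the mean:
  (15 - 11.8571)^2 = 9.8776
  (6 - 11.8571)^2 = 34.3061
  (10 - 11.8571)^2 = 3.449
  (14 - 11.8571)^2 = 4.5918
  (16 - 11.8571)^2 = 17.1633
  (9 - 11.8571)^2 = 8.1633
  (13 - 11.8571)^2 = 1.3061
Step 3: Sum of squared deviations = 78.8571
Step 4: Sample variance = 78.8571 / 6 = 13.1429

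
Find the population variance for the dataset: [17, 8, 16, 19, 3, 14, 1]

43.8367

Step 1: Compute the mean: (17 + 8 + 16 + 19 + 3 + 14 + 1) / 7 = 11.1429
Step 2: Compute squared deviations from the mean:
  (17 - 11.1429)^2 = 34.3061
  (8 - 11.1429)^2 = 9.8776
  (16 - 11.1429)^2 = 23.5918
  (19 - 11.1429)^2 = 61.7347
  (3 - 11.1429)^2 = 66.3061
  (14 - 11.1429)^2 = 8.1633
  (1 - 11.1429)^2 = 102.8776
Step 3: Sum of squared deviations = 306.8571
Step 4: Population variance = 306.8571 / 7 = 43.8367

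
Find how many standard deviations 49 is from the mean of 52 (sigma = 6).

-0.5

Step 1: Recall the z-score formula: z = (x - mu) / sigma
Step 2: Substitute values: z = (49 - 52) / 6
Step 3: z = -3 / 6 = -0.5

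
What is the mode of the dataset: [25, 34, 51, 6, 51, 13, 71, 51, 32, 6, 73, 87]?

51

Step 1: Count the frequency of each value:
  6: appears 2 time(s)
  13: appears 1 time(s)
  25: appears 1 time(s)
  32: appears 1 time(s)
  34: appears 1 time(s)
  51: appears 3 time(s)
  71: appears 1 time(s)
  73: appears 1 time(s)
  87: appears 1 time(s)
Step 2: The value 51 appears most frequently (3 times).
Step 3: Mode = 51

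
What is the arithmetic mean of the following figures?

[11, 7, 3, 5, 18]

8.8

Step 1: Sum all values: 11 + 7 + 3 + 5 + 18 = 44
Step 2: Count the number of values: n = 5
Step 3: Mean = sum / n = 44 / 5 = 8.8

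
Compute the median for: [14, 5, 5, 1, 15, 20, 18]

14

Step 1: Sort the data in ascending order: [1, 5, 5, 14, 15, 18, 20]
Step 2: The number of values is n = 7.
Step 3: Since n is odd, the median is the middle value at position 4: 14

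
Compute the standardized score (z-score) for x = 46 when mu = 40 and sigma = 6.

1

Step 1: Recall the z-score formula: z = (x - mu) / sigma
Step 2: Substitute values: z = (46 - 40) / 6
Step 3: z = 6 / 6 = 1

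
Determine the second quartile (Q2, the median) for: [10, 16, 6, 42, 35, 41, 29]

29

Step 1: Sort the data: [6, 10, 16, 29, 35, 41, 42]
Step 2: n = 7
Step 3: Q2 is the median. Since n is odd, it is the middle value at position 4: 29
Step 4: Q2 = 29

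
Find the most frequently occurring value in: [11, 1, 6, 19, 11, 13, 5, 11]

11

Step 1: Count the frequency of each value:
  1: appears 1 time(s)
  5: appears 1 time(s)
  6: appears 1 time(s)
  11: appears 3 time(s)
  13: appears 1 time(s)
  19: appears 1 time(s)
Step 2: The value 11 appears most frequently (3 times).
Step 3: Mode = 11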